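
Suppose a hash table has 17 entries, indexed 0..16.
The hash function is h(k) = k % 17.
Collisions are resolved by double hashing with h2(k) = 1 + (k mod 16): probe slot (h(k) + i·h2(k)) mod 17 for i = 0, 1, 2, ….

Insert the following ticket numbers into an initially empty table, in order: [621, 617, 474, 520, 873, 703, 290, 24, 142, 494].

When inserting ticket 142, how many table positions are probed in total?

3

Insert 621: h=9, slot 9 empty => index 9.
Insert 617: h=5, slot 5 empty => index 5.
Insert 474: h=15, slot 15 empty => index 15.
Insert 520: h=10, slot 10 empty => index 10.
Insert 873: h=6, slot 6 empty => index 6.
Insert 703: h=6, h2=16, slots 6,5 occupied => index 4.
Insert 290: h=1, slot 1 empty => index 1.
Insert 24: h=7, slot 7 empty => index 7.
Insert 142: h=6, h2=15, slots 6,4 occupied => index 2.
Insert 494: h=1, h2=15, slot 1 occupied => index 16.
Table: [_, 290, 142, _, 703, 617, 873, 24, _, 621, 520, _, _, _, _, 474, 494]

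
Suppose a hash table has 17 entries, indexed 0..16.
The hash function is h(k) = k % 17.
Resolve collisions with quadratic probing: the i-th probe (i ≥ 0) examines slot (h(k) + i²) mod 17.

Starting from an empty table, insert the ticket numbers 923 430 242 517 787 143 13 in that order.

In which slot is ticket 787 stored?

923: h=5 -> slot 5
430: h=5, probe 5,6 -> slot 6
242: h=4 -> slot 4
517: h=7 -> slot 7
787: h=5, probe 5,6,9 -> slot 9
143: h=7, probe 7,8 -> slot 8
13: h=13 -> slot 13
Table: [_, _, _, _, 242, 923, 430, 517, 143, 787, _, _, _, 13, _, _, _]

9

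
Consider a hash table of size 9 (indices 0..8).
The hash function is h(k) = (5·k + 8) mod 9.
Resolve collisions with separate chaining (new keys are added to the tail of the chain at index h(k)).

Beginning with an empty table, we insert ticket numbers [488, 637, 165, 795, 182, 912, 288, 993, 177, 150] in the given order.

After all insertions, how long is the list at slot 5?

Insert 488: h=0, bucket 0 empty → new chain.
Insert 637: h=7, bucket 7 empty → new chain.
Insert 165: h=5, bucket 5 empty → new chain.
Insert 795: h=5, bucket 5 nonempty → append to chain.
Insert 182: h=0, bucket 0 nonempty → append to chain.
Insert 912: h=5, bucket 5 nonempty → append to chain.
Insert 288: h=8, bucket 8 empty → new chain.
Insert 993: h=5, bucket 5 nonempty → append to chain.
Insert 177: h=2, bucket 2 empty → new chain.
Insert 150: h=2, bucket 2 nonempty → append to chain.
Final buckets:
0: 488 -> 182
1: _
2: 177 -> 150
3: _
4: _
5: 165 -> 795 -> 912 -> 993
6: _
7: 637
8: 288

4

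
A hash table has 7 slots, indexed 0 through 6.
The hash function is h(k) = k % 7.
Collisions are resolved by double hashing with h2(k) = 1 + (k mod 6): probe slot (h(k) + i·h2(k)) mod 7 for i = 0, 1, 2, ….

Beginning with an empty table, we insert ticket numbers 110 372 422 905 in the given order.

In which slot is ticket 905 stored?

110 hashes to 5; slot 5 is free => place at 5.
372 hashes to 1; slot 1 is free => place at 1.
422 hashes to 2; slot 2 is free => place at 2.
905 hashes to 2, h2=6; 2,1 taken => place at 0.
Table: [905, 372, 422, ∅, ∅, 110, ∅]

0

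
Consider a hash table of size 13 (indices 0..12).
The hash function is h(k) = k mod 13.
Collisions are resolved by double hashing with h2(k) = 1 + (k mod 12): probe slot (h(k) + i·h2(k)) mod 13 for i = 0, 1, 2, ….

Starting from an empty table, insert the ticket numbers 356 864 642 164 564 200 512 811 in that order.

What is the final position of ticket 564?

7

356: h=5 => slot 5
864: h=6 => slot 6
642: h=5, h2=7, probe 5,12 => slot 12
164: h=8 => slot 8
564: h=5, h2=1, probe 5,6,7 => slot 7
200: h=5, h2=9, probe 5,1 => slot 1
512: h=5, h2=9, probe 5,1,10 => slot 10
811: h=5, h2=8, probe 5,0 => slot 0
Table: [811, 200, ., ., ., 356, 864, 564, 164, ., 512, ., 642]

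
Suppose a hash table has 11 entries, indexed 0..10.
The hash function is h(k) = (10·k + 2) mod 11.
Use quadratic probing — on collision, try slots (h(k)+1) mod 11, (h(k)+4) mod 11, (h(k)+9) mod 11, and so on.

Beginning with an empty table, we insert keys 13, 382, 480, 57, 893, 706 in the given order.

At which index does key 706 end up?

13 hashes to 0; slot 0 is free → place at 0.
382 hashes to 5; slot 5 is free → place at 5.
480 hashes to 6; slot 6 is free → place at 6.
57 hashes to 0; 0 taken → place at 1.
893 hashes to 0; 0,1 taken → place at 4.
706 hashes to 0; 0,1,4 taken → place at 9.
Table: [13, 57, —, —, 893, 382, 480, —, —, 706, —]

9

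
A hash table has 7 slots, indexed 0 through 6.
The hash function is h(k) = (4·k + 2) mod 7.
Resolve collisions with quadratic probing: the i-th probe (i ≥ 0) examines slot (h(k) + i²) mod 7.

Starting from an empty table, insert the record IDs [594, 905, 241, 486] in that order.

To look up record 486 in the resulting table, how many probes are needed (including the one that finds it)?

2

594: h=5 -> slot 5
905: h=3 -> slot 3
241: h=0 -> slot 0
486: h=0, probe 0,1 -> slot 1
Table: [241, 486, ∅, 905, ∅, 594, ∅]
Lookup 486: h=0, probe 0,1 → found at 1.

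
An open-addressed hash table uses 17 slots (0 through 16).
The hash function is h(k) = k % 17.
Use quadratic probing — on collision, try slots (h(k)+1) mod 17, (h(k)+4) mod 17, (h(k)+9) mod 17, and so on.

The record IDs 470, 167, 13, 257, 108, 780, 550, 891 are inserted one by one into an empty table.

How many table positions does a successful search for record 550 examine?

2

470: h=11 → slot 11
167: h=14 → slot 14
13: h=13 → slot 13
257: h=2 → slot 2
108: h=6 → slot 6
780: h=15 → slot 15
550: h=6, probe 6,7 → slot 7
891: h=7, probe 7,8 → slot 8
Table: [_, _, 257, _, _, _, 108, 550, 891, _, _, 470, _, 13, 167, 780, _]
Lookup 550: h=6, probe 6,7 → found at 7.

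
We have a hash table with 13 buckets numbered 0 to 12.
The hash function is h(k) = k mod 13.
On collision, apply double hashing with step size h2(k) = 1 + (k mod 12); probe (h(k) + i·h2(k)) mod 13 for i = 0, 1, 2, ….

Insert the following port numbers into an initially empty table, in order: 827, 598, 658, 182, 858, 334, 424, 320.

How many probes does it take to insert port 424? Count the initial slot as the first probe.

3

827 hashes to 8; slot 8 is free => place at 8.
598 hashes to 0; slot 0 is free => place at 0.
658 hashes to 8, h2=11; 8 taken => place at 6.
182 hashes to 0, h2=3; 0 taken => place at 3.
858 hashes to 0, h2=7; 0 taken => place at 7.
334 hashes to 9; slot 9 is free => place at 9.
424 hashes to 8, h2=5; 8,0 taken => place at 5.
320 hashes to 8, h2=9; 8 taken => place at 4.
Table: [598, ∅, ∅, 182, 320, 424, 658, 858, 827, 334, ∅, ∅, ∅]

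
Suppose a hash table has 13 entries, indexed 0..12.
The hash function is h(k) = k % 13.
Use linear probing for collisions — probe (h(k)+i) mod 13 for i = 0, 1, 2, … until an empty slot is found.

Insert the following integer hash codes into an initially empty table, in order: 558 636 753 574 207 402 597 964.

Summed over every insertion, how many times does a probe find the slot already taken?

22

558 hashes to 12; slot 12 is free -> place at 12.
636 hashes to 12; 12 taken -> place at 0.
753 hashes to 12; 12,0 taken -> place at 1.
574 hashes to 2; slot 2 is free -> place at 2.
207 hashes to 12; 12,0,1,2 taken -> place at 3.
402 hashes to 12; 12,0,1,2,3 taken -> place at 4.
597 hashes to 12; 12,0,1,2,3,4 taken -> place at 5.
964 hashes to 2; 2,3,4,5 taken -> place at 6.
Table: [636, 753, 574, 207, 402, 597, 964, ., ., ., ., ., 558]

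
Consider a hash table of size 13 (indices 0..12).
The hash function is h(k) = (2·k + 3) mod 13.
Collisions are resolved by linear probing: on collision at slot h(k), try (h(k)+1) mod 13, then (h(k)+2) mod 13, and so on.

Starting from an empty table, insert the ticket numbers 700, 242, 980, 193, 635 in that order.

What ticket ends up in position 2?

Insert 700: h=12, slot 12 empty => index 12.
Insert 242: h=6, slot 6 empty => index 6.
Insert 980: h=0, slot 0 empty => index 0.
Insert 193: h=12, slots 12,0 occupied => index 1.
Insert 635: h=12, slots 12,0,1 occupied => index 2.
Table: [980, 193, 635, ∅, ∅, ∅, 242, ∅, ∅, ∅, ∅, ∅, 700]

635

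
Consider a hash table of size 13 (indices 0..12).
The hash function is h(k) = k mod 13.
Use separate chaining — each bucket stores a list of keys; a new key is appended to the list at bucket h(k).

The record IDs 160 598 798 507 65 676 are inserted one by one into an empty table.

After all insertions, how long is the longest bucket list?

4

160 -> bucket 4
598 -> bucket 0
798 -> bucket 5
507 -> bucket 0 (collision)
65 -> bucket 0 (collision)
676 -> bucket 0 (collision)
Final buckets:
0: 598 -> 507 -> 65 -> 676
1: -
2: -
3: -
4: 160
5: 798
6: -
7: -
8: -
9: -
10: -
11: -
12: -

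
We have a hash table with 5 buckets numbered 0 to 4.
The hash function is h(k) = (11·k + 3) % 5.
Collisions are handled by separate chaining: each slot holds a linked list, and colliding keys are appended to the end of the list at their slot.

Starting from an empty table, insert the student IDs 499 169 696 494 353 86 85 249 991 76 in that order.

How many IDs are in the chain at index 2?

4

Insert 499: h=2, bucket 2 empty → new chain.
Insert 169: h=2, bucket 2 nonempty → append to chain.
Insert 696: h=4, bucket 4 empty → new chain.
Insert 494: h=2, bucket 2 nonempty → append to chain.
Insert 353: h=1, bucket 1 empty → new chain.
Insert 86: h=4, bucket 4 nonempty → append to chain.
Insert 85: h=3, bucket 3 empty → new chain.
Insert 249: h=2, bucket 2 nonempty → append to chain.
Insert 991: h=4, bucket 4 nonempty → append to chain.
Insert 76: h=4, bucket 4 nonempty → append to chain.
Final buckets:
0: _
1: 353
2: 499 -> 169 -> 494 -> 249
3: 85
4: 696 -> 86 -> 991 -> 76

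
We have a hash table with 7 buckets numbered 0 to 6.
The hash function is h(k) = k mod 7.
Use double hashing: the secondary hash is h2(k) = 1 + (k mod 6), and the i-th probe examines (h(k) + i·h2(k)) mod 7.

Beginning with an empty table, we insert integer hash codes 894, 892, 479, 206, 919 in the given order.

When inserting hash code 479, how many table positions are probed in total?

2

894: h=5 → slot 5
892: h=3 → slot 3
479: h=3, h2=6, probe 3,2 → slot 2
206: h=3, h2=3, probe 3,6 → slot 6
919: h=2, h2=2, probe 2,4 → slot 4
Table: [-, -, 479, 892, 919, 894, 206]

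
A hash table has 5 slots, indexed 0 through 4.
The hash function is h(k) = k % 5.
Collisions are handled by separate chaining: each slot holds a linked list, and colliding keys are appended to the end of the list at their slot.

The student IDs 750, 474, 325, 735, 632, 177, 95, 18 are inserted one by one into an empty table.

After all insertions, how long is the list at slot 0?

4

750 -> bucket 0
474 -> bucket 4
325 -> bucket 0 (collision)
735 -> bucket 0 (collision)
632 -> bucket 2
177 -> bucket 2 (collision)
95 -> bucket 0 (collision)
18 -> bucket 3
Final buckets:
0: 750 -> 325 -> 735 -> 95
1: -
2: 632 -> 177
3: 18
4: 474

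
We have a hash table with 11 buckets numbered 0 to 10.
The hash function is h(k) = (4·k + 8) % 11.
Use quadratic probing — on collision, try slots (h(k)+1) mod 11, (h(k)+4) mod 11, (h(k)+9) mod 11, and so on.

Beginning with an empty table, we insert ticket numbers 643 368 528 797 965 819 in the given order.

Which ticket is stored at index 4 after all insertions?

643: h=6 → slot 6
368: h=6, probe 6,7 → slot 7
528: h=8 → slot 8
797: h=6, probe 6,7,10 → slot 10
965: h=7, probe 7,8,0 → slot 0
819: h=6, probe 6,7,10,4 → slot 4
Table: [965, —, —, —, 819, —, 643, 368, 528, —, 797]

819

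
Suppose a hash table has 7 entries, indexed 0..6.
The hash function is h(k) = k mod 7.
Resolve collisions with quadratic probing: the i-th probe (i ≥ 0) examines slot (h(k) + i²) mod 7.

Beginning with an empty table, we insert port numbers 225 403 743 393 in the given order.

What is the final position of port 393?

5

Insert 225: h=1, slot 1 empty => index 1.
Insert 403: h=4, slot 4 empty => index 4.
Insert 743: h=1, slot 1 occupied => index 2.
Insert 393: h=1, slots 1,2 occupied => index 5.
Table: [-, 225, 743, -, 403, 393, -]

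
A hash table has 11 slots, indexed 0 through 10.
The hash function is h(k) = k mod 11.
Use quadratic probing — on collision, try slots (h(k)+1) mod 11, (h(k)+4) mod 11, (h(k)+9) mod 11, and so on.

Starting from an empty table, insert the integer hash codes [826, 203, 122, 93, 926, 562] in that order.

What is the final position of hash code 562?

10

826: h=1 → slot 1
203: h=5 → slot 5
122: h=1, probe 1,2 → slot 2
93: h=5, probe 5,6 → slot 6
926: h=2, probe 2,3 → slot 3
562: h=1, probe 1,2,5,10 → slot 10
Table: [_, 826, 122, 926, _, 203, 93, _, _, _, 562]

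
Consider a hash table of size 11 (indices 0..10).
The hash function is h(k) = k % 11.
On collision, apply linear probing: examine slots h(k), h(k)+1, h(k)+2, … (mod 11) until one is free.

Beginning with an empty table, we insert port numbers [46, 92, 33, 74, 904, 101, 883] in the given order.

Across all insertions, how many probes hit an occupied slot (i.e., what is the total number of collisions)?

7

Insert 46: h=2, slot 2 empty → index 2.
Insert 92: h=4, slot 4 empty → index 4.
Insert 33: h=0, slot 0 empty → index 0.
Insert 74: h=8, slot 8 empty → index 8.
Insert 904: h=2, slot 2 occupied → index 3.
Insert 101: h=2, slots 2,3,4 occupied → index 5.
Insert 883: h=3, slots 3,4,5 occupied → index 6.
Table: [33, _, 46, 904, 92, 101, 883, _, 74, _, _]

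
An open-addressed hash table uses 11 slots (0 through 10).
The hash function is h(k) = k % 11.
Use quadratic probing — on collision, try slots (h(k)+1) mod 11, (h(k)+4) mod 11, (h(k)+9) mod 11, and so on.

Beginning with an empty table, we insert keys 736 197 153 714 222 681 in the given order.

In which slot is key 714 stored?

8

Insert 736: h=10, slot 10 empty => index 10.
Insert 197: h=10, slot 10 occupied => index 0.
Insert 153: h=10, slots 10,0 occupied => index 3.
Insert 714: h=10, slots 10,0,3 occupied => index 8.
Insert 222: h=2, slot 2 empty => index 2.
Insert 681: h=10, slots 10,0,3,8 occupied => index 4.
Table: [197, _, 222, 153, 681, _, _, _, 714, _, 736]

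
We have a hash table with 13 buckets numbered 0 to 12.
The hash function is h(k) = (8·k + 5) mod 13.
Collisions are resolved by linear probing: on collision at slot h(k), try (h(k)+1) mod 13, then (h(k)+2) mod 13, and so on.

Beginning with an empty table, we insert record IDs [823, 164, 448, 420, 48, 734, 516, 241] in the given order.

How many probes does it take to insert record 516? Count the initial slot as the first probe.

5

823 hashes to 11; slot 11 is free → place at 11.
164 hashes to 4; slot 4 is free → place at 4.
448 hashes to 1; slot 1 is free → place at 1.
420 hashes to 11; 11 taken → place at 12.
48 hashes to 12; 12 taken → place at 0.
734 hashes to 1; 1 taken → place at 2.
516 hashes to 12; 12,0,1,2 taken → place at 3.
241 hashes to 9; slot 9 is free → place at 9.
Table: [48, 448, 734, 516, 164, —, —, —, —, 241, —, 823, 420]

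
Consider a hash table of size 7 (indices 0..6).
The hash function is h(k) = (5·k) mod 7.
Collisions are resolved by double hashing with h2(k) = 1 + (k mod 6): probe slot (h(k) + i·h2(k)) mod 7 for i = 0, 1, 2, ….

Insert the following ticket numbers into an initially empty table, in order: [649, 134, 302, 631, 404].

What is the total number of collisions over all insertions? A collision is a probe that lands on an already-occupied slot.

Insert 649: h=4, slot 4 empty → index 4.
Insert 134: h=5, slot 5 empty → index 5.
Insert 302: h=5, h2=3, slot 5 occupied → index 1.
Insert 631: h=5, h2=2, slot 5 occupied → index 0.
Insert 404: h=4, h2=3, slots 4,0 occupied → index 3.
Table: [631, 302, _, 404, 649, 134, _]

4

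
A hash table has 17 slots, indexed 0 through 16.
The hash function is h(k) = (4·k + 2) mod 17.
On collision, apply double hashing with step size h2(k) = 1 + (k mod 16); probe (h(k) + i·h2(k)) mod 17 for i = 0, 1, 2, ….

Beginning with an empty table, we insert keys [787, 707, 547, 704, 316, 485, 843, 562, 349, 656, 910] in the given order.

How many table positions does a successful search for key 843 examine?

787: h=5 => slot 5
707: h=8 => slot 8
547: h=14 => slot 14
704: h=13 => slot 13
316: h=8, h2=13, probe 8,4 => slot 4
485: h=4, h2=6, probe 4,10 => slot 10
843: h=8, h2=12, probe 8,3 => slot 3
562: h=6 => slot 6
349: h=4, h2=14, probe 4,1 => slot 1
656: h=8, h2=1, probe 8,9 => slot 9
910: h=4, h2=15, probe 4,2 => slot 2
Table: [-, 349, 910, 843, 316, 787, 562, -, 707, 656, 485, -, -, 704, 547, -, -]
Lookup 843: h=8, h2=12, probe 8,3 → found at 3.

2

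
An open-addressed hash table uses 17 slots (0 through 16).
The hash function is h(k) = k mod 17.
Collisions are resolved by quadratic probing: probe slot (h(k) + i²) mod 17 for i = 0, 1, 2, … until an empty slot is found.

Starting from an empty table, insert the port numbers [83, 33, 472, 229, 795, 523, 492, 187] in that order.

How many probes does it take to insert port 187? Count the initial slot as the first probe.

2

83: h=15 => slot 15
33: h=16 => slot 16
472: h=13 => slot 13
229: h=8 => slot 8
795: h=13, probe 13,14 => slot 14
523: h=13, probe 13,14,0 => slot 0
492: h=16, probe 16,0,3 => slot 3
187: h=0, probe 0,1 => slot 1
Table: [523, 187, ., 492, ., ., ., ., 229, ., ., ., ., 472, 795, 83, 33]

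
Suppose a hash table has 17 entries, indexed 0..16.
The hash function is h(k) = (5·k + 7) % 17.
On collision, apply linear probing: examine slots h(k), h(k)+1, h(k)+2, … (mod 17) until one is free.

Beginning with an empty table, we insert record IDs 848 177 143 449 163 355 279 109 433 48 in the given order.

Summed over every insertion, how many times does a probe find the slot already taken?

18

848 hashes to 14; slot 14 is free -> place at 14.
177 hashes to 8; slot 8 is free -> place at 8.
143 hashes to 8; 8 taken -> place at 9.
449 hashes to 8; 8,9 taken -> place at 10.
163 hashes to 6; slot 6 is free -> place at 6.
355 hashes to 14; 14 taken -> place at 15.
279 hashes to 8; 8,9,10 taken -> place at 11.
109 hashes to 8; 8,9,10,11 taken -> place at 12.
433 hashes to 13; slot 13 is free -> place at 13.
48 hashes to 9; 9,10,11,12,13,14,15 taken -> place at 16.
Table: [., ., ., ., ., ., 163, ., 177, 143, 449, 279, 109, 433, 848, 355, 48]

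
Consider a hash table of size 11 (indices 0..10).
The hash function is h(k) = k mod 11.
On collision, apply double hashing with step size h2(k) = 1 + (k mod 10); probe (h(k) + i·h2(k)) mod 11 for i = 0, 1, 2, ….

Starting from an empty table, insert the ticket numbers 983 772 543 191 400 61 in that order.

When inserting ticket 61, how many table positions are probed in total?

983: h=4 => slot 4
772: h=2 => slot 2
543: h=4, h2=4, probe 4,8 => slot 8
191: h=4, h2=2, probe 4,6 => slot 6
400: h=4, h2=1, probe 4,5 => slot 5
61: h=6, h2=2, probe 6,8,10 => slot 10
Table: [., ., 772, ., 983, 400, 191, ., 543, ., 61]

3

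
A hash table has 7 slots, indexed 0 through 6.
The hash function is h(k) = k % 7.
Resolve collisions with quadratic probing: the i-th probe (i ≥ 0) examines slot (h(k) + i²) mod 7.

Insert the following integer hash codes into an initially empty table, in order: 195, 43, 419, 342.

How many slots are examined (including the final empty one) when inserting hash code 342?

3

Insert 195: h=6, slot 6 empty => index 6.
Insert 43: h=1, slot 1 empty => index 1.
Insert 419: h=6, slot 6 occupied => index 0.
Insert 342: h=6, slots 6,0 occupied => index 3.
Table: [419, 43, ∅, 342, ∅, ∅, 195]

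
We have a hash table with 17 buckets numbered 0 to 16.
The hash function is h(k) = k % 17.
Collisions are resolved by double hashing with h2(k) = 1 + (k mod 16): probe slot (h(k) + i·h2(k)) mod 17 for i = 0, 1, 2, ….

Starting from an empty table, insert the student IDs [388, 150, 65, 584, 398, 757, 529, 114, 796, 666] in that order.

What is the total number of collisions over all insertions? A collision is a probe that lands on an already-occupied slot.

3

388: h=14 -> slot 14
150: h=14, h2=7, probe 14,4 -> slot 4
65: h=14, h2=2, probe 14,16 -> slot 16
584: h=6 -> slot 6
398: h=7 -> slot 7
757: h=9 -> slot 9
529: h=2 -> slot 2
114: h=12 -> slot 12
796: h=14, h2=13, probe 14,10 -> slot 10
666: h=3 -> slot 3
Table: [—, —, 529, 666, 150, —, 584, 398, —, 757, 796, —, 114, —, 388, —, 65]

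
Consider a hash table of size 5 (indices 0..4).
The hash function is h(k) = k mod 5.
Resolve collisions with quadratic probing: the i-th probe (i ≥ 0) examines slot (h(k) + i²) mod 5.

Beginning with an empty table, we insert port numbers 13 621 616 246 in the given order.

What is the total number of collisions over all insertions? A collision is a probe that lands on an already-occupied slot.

Insert 13: h=3, slot 3 empty => index 3.
Insert 621: h=1, slot 1 empty => index 1.
Insert 616: h=1, slot 1 occupied => index 2.
Insert 246: h=1, slots 1,2 occupied => index 0.
Table: [246, 621, 616, 13, .]

3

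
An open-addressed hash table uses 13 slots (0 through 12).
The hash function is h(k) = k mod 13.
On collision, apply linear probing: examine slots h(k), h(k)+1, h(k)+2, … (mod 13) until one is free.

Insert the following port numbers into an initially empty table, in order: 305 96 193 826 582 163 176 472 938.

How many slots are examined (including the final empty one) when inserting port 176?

305 hashes to 6; slot 6 is free => place at 6.
96 hashes to 5; slot 5 is free => place at 5.
193 hashes to 11; slot 11 is free => place at 11.
826 hashes to 7; slot 7 is free => place at 7.
582 hashes to 10; slot 10 is free => place at 10.
163 hashes to 7; 7 taken => place at 8.
176 hashes to 7; 7,8 taken => place at 9.
472 hashes to 4; slot 4 is free => place at 4.
938 hashes to 2; slot 2 is free => place at 2.
Table: [-, -, 938, -, 472, 96, 305, 826, 163, 176, 582, 193, -]

3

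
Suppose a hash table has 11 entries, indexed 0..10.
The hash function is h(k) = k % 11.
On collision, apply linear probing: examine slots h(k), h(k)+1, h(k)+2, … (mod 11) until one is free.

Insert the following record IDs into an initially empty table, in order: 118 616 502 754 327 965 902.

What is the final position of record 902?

118: h=8 → slot 8
616: h=0 → slot 0
502: h=7 → slot 7
754: h=6 → slot 6
327: h=8, probe 8,9 → slot 9
965: h=8, probe 8,9,10 → slot 10
902: h=0, probe 0,1 → slot 1
Table: [616, 902, ., ., ., ., 754, 502, 118, 327, 965]

1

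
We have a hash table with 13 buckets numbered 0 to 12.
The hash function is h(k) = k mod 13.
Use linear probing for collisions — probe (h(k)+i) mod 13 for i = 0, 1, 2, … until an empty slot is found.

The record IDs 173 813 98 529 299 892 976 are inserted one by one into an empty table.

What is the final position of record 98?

173 hashes to 4; slot 4 is free -> place at 4.
813 hashes to 7; slot 7 is free -> place at 7.
98 hashes to 7; 7 taken -> place at 8.
529 hashes to 9; slot 9 is free -> place at 9.
299 hashes to 0; slot 0 is free -> place at 0.
892 hashes to 8; 8,9 taken -> place at 10.
976 hashes to 1; slot 1 is free -> place at 1.
Table: [299, 976, _, _, 173, _, _, 813, 98, 529, 892, _, _]

8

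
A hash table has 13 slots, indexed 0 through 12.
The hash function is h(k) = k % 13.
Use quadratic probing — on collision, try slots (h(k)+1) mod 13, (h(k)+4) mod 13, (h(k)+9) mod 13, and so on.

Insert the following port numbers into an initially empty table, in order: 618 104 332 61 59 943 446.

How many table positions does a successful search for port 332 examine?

Insert 618: h=7, slot 7 empty -> index 7.
Insert 104: h=0, slot 0 empty -> index 0.
Insert 332: h=7, slot 7 occupied -> index 8.
Insert 61: h=9, slot 9 empty -> index 9.
Insert 59: h=7, slots 7,8 occupied -> index 11.
Insert 943: h=7, slots 7,8,11 occupied -> index 3.
Insert 446: h=4, slot 4 empty -> index 4.
Table: [104, -, -, 943, 446, -, -, 618, 332, 61, -, 59, -]
Lookup 332: h=7, probe 7,8 → found at 8.

2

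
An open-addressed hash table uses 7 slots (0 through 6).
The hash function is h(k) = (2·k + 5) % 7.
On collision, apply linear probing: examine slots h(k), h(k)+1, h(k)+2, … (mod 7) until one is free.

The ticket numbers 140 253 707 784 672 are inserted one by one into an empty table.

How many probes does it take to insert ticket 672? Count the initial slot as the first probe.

5

140: h=5 -> slot 5
253: h=0 -> slot 0
707: h=5, probe 5,6 -> slot 6
784: h=5, probe 5,6,0,1 -> slot 1
672: h=5, probe 5,6,0,1,2 -> slot 2
Table: [253, 784, 672, ., ., 140, 707]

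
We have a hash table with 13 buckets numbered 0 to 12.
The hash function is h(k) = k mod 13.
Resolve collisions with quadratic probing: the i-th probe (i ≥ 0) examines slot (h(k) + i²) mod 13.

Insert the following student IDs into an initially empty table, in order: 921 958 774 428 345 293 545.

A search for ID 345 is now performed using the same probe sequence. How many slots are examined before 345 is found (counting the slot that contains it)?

2

921 hashes to 11; slot 11 is free => place at 11.
958 hashes to 9; slot 9 is free => place at 9.
774 hashes to 7; slot 7 is free => place at 7.
428 hashes to 12; slot 12 is free => place at 12.
345 hashes to 7; 7 taken => place at 8.
293 hashes to 7; 7,8,11 taken => place at 3.
545 hashes to 12; 12 taken => place at 0.
Table: [545, ∅, ∅, 293, ∅, ∅, ∅, 774, 345, 958, ∅, 921, 428]
Lookup 345: h=7, probe 7,8 → found at 8.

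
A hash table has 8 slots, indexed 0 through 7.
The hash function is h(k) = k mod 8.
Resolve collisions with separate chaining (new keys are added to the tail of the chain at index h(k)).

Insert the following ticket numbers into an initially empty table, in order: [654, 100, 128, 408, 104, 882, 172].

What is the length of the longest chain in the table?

3

Insert 654: h=6, bucket 6 empty -> new chain.
Insert 100: h=4, bucket 4 empty -> new chain.
Insert 128: h=0, bucket 0 empty -> new chain.
Insert 408: h=0, bucket 0 nonempty -> append to chain.
Insert 104: h=0, bucket 0 nonempty -> append to chain.
Insert 882: h=2, bucket 2 empty -> new chain.
Insert 172: h=4, bucket 4 nonempty -> append to chain.
Final buckets:
0: 128 -> 408 -> 104
1: ∅
2: 882
3: ∅
4: 100 -> 172
5: ∅
6: 654
7: ∅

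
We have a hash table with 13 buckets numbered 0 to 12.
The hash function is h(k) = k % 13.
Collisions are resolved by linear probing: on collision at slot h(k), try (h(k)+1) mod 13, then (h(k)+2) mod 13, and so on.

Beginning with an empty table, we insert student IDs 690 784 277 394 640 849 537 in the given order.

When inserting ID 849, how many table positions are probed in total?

4

690 hashes to 1; slot 1 is free → place at 1.
784 hashes to 4; slot 4 is free → place at 4.
277 hashes to 4; 4 taken → place at 5.
394 hashes to 4; 4,5 taken → place at 6.
640 hashes to 3; slot 3 is free → place at 3.
849 hashes to 4; 4,5,6 taken → place at 7.
537 hashes to 4; 4,5,6,7 taken → place at 8.
Table: [—, 690, —, 640, 784, 277, 394, 849, 537, —, —, —, —]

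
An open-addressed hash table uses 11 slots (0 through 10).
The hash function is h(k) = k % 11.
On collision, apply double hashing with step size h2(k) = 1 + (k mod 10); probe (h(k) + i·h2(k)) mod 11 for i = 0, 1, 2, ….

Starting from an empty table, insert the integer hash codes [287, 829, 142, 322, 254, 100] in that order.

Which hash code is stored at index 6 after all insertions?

287 hashes to 1; slot 1 is free -> place at 1.
829 hashes to 4; slot 4 is free -> place at 4.
142 hashes to 10; slot 10 is free -> place at 10.
322 hashes to 3; slot 3 is free -> place at 3.
254 hashes to 1, h2=5; 1 taken -> place at 6.
100 hashes to 1, h2=1; 1 taken -> place at 2.
Table: [∅, 287, 100, 322, 829, ∅, 254, ∅, ∅, ∅, 142]

254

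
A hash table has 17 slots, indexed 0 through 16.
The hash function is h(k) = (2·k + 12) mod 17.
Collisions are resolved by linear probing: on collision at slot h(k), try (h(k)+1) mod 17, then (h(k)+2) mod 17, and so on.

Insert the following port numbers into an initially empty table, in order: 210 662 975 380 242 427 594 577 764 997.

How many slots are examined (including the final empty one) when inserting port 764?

4

210: h=7 → slot 7
662: h=10 → slot 10
975: h=7, probe 7,8 → slot 8
380: h=7, probe 7,8,9 → slot 9
242: h=3 → slot 3
427: h=16 → slot 16
594: h=10, probe 10,11 → slot 11
577: h=10, probe 10,11,12 → slot 12
764: h=10, probe 10,11,12,13 → slot 13
997: h=0 → slot 0
Table: [997, -, -, 242, -, -, -, 210, 975, 380, 662, 594, 577, 764, -, -, 427]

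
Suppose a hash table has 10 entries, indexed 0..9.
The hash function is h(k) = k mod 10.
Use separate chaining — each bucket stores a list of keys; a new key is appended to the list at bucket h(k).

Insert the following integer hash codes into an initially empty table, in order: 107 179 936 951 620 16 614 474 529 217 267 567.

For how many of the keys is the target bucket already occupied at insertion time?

Insert 107: h=7, bucket 7 empty -> new chain.
Insert 179: h=9, bucket 9 empty -> new chain.
Insert 936: h=6, bucket 6 empty -> new chain.
Insert 951: h=1, bucket 1 empty -> new chain.
Insert 620: h=0, bucket 0 empty -> new chain.
Insert 16: h=6, bucket 6 nonempty -> append to chain.
Insert 614: h=4, bucket 4 empty -> new chain.
Insert 474: h=4, bucket 4 nonempty -> append to chain.
Insert 529: h=9, bucket 9 nonempty -> append to chain.
Insert 217: h=7, bucket 7 nonempty -> append to chain.
Insert 267: h=7, bucket 7 nonempty -> append to chain.
Insert 567: h=7, bucket 7 nonempty -> append to chain.
Final buckets:
0: 620
1: 951
2: ∅
3: ∅
4: 614 -> 474
5: ∅
6: 936 -> 16
7: 107 -> 217 -> 267 -> 567
8: ∅
9: 179 -> 529

6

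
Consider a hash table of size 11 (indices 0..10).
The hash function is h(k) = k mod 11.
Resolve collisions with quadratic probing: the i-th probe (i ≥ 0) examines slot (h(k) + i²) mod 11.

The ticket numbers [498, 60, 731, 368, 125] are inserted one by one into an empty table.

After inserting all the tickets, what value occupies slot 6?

731

Insert 498: h=3, slot 3 empty => index 3.
Insert 60: h=5, slot 5 empty => index 5.
Insert 731: h=5, slot 5 occupied => index 6.
Insert 368: h=5, slots 5,6 occupied => index 9.
Insert 125: h=4, slot 4 empty => index 4.
Table: [_, _, _, 498, 125, 60, 731, _, _, 368, _]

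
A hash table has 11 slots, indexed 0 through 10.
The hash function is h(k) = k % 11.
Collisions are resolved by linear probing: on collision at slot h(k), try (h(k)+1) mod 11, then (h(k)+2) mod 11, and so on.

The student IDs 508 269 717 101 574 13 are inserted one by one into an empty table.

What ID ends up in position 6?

574

508 hashes to 2; slot 2 is free => place at 2.
269 hashes to 5; slot 5 is free => place at 5.
717 hashes to 2; 2 taken => place at 3.
101 hashes to 2; 2,3 taken => place at 4.
574 hashes to 2; 2,3,4,5 taken => place at 6.
13 hashes to 2; 2,3,4,5,6 taken => place at 7.
Table: [—, —, 508, 717, 101, 269, 574, 13, —, —, —]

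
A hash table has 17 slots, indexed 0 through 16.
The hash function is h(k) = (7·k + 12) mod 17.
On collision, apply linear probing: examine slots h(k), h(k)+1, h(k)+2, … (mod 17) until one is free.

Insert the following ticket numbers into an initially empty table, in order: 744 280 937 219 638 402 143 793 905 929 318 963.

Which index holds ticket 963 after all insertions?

12

Insert 744: h=1, slot 1 empty -> index 1.
Insert 280: h=0, slot 0 empty -> index 0.
Insert 937: h=9, slot 9 empty -> index 9.
Insert 219: h=15, slot 15 empty -> index 15.
Insert 638: h=7, slot 7 empty -> index 7.
Insert 402: h=4, slot 4 empty -> index 4.
Insert 143: h=10, slot 10 empty -> index 10.
Insert 793: h=4, slot 4 occupied -> index 5.
Insert 905: h=6, slot 6 empty -> index 6.
Insert 929: h=4, slots 4,5,6,7 occupied -> index 8.
Insert 318: h=11, slot 11 empty -> index 11.
Insert 963: h=4, slots 4,5,6,7,8,9,10,11 occupied -> index 12.
Table: [280, 744, —, —, 402, 793, 905, 638, 929, 937, 143, 318, 963, —, —, 219, —]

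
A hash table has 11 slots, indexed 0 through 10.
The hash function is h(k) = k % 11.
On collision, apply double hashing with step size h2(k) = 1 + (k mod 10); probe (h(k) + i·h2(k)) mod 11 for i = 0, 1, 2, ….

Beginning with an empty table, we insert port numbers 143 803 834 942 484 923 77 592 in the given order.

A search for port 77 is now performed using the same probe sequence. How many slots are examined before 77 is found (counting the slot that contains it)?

2

143 hashes to 0; slot 0 is free → place at 0.
803 hashes to 0, h2=4; 0 taken → place at 4.
834 hashes to 9; slot 9 is free → place at 9.
942 hashes to 7; slot 7 is free → place at 7.
484 hashes to 0, h2=5; 0 taken → place at 5.
923 hashes to 10; slot 10 is free → place at 10.
77 hashes to 0, h2=8; 0 taken → place at 8.
592 hashes to 9, h2=3; 9 taken → place at 1.
Table: [143, 592, ∅, ∅, 803, 484, ∅, 942, 77, 834, 923]
Lookup 77: h=0, h2=8, probe 0,8 → found at 8.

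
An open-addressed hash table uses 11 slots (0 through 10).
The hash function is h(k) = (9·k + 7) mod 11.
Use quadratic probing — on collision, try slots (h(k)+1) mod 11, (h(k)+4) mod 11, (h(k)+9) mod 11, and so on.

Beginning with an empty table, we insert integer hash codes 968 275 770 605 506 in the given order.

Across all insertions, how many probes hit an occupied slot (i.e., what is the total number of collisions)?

10

Insert 968: h=7, slot 7 empty => index 7.
Insert 275: h=7, slot 7 occupied => index 8.
Insert 770: h=7, slots 7,8 occupied => index 0.
Insert 605: h=7, slots 7,8,0 occupied => index 5.
Insert 506: h=7, slots 7,8,0,5 occupied => index 1.
Table: [770, 506, ∅, ∅, ∅, 605, ∅, 968, 275, ∅, ∅]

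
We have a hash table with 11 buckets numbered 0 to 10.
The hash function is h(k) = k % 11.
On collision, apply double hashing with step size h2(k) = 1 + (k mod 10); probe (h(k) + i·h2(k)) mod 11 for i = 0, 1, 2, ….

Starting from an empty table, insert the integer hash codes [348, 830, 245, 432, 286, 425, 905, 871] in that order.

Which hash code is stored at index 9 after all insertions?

905

Insert 348: h=7, slot 7 empty => index 7.
Insert 830: h=5, slot 5 empty => index 5.
Insert 245: h=3, slot 3 empty => index 3.
Insert 432: h=3, h2=3, slot 3 occupied => index 6.
Insert 286: h=0, slot 0 empty => index 0.
Insert 425: h=7, h2=6, slot 7 occupied => index 2.
Insert 905: h=3, h2=6, slot 3 occupied => index 9.
Insert 871: h=2, h2=2, slot 2 occupied => index 4.
Table: [286, _, 425, 245, 871, 830, 432, 348, _, 905, _]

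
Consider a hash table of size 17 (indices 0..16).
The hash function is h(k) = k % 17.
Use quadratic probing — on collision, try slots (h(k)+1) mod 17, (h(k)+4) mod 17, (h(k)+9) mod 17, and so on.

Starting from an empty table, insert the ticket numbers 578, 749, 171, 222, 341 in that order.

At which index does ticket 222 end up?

578 hashes to 0; slot 0 is free → place at 0.
749 hashes to 1; slot 1 is free → place at 1.
171 hashes to 1; 1 taken → place at 2.
222 hashes to 1; 1,2 taken → place at 5.
341 hashes to 1; 1,2,5 taken → place at 10.
Table: [578, 749, 171, _, _, 222, _, _, _, _, 341, _, _, _, _, _, _]

5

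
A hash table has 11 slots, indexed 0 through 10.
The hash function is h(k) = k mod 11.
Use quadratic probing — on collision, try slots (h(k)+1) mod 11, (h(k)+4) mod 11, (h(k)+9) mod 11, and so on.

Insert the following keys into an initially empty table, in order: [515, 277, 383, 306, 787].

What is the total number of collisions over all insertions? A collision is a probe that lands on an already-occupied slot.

Insert 515: h=9, slot 9 empty -> index 9.
Insert 277: h=2, slot 2 empty -> index 2.
Insert 383: h=9, slot 9 occupied -> index 10.
Insert 306: h=9, slots 9,10,2 occupied -> index 7.
Insert 787: h=6, slot 6 empty -> index 6.
Table: [_, _, 277, _, _, _, 787, 306, _, 515, 383]

4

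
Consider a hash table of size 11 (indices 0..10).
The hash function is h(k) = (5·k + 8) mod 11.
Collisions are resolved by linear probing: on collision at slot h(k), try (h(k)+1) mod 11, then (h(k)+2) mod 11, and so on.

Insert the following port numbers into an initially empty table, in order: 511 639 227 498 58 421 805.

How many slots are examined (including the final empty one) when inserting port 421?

4

511: h=0 => slot 0
639: h=2 => slot 2
227: h=10 => slot 10
498: h=1 => slot 1
58: h=1, probe 1,2,3 => slot 3
421: h=1, probe 1,2,3,4 => slot 4
805: h=7 => slot 7
Table: [511, 498, 639, 58, 421, _, _, 805, _, _, 227]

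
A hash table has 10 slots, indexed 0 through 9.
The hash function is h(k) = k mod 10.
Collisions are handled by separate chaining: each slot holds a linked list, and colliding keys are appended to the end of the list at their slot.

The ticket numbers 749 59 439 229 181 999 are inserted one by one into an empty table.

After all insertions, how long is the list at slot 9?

5

749 → bucket 9
59 → bucket 9 (collision)
439 → bucket 9 (collision)
229 → bucket 9 (collision)
181 → bucket 1
999 → bucket 9 (collision)
Final buckets:
0: -
1: 181
2: -
3: -
4: -
5: -
6: -
7: -
8: -
9: 749 -> 59 -> 439 -> 229 -> 999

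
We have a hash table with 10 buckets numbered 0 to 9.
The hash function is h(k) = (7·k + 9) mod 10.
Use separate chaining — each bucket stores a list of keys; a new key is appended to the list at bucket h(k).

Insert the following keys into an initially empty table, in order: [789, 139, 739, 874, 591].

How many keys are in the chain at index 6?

1

789 → bucket 2
139 → bucket 2 (collision)
739 → bucket 2 (collision)
874 → bucket 7
591 → bucket 6
Final buckets:
0: ∅
1: ∅
2: 789 -> 139 -> 739
3: ∅
4: ∅
5: ∅
6: 591
7: 874
8: ∅
9: ∅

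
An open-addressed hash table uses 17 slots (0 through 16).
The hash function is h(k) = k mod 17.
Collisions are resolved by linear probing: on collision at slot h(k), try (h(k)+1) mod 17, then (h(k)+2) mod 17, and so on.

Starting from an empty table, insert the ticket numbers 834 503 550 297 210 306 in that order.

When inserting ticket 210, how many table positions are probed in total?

834 hashes to 1; slot 1 is free => place at 1.
503 hashes to 10; slot 10 is free => place at 10.
550 hashes to 6; slot 6 is free => place at 6.
297 hashes to 8; slot 8 is free => place at 8.
210 hashes to 6; 6 taken => place at 7.
306 hashes to 0; slot 0 is free => place at 0.
Table: [306, 834, -, -, -, -, 550, 210, 297, -, 503, -, -, -, -, -, -]

2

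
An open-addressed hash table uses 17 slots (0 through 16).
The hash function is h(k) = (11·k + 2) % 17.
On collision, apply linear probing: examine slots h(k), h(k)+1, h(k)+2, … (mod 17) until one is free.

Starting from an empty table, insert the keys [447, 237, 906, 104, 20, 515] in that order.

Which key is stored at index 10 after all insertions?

515

447 hashes to 6; slot 6 is free -> place at 6.
237 hashes to 8; slot 8 is free -> place at 8.
906 hashes to 6; 6 taken -> place at 7.
104 hashes to 7; 7,8 taken -> place at 9.
20 hashes to 1; slot 1 is free -> place at 1.
515 hashes to 6; 6,7,8,9 taken -> place at 10.
Table: [∅, 20, ∅, ∅, ∅, ∅, 447, 906, 237, 104, 515, ∅, ∅, ∅, ∅, ∅, ∅]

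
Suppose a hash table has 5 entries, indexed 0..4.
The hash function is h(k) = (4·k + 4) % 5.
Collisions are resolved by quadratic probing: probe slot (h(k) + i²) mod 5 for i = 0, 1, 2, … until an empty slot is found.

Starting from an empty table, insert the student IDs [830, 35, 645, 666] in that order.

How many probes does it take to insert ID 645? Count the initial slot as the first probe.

3

830 hashes to 4; slot 4 is free -> place at 4.
35 hashes to 4; 4 taken -> place at 0.
645 hashes to 4; 4,0 taken -> place at 3.
666 hashes to 3; 3,4 taken -> place at 2.
Table: [35, ., 666, 645, 830]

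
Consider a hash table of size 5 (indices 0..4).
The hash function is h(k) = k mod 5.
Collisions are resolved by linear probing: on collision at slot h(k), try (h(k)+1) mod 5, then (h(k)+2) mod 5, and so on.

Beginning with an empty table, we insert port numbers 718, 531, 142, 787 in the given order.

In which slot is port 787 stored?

718 hashes to 3; slot 3 is free → place at 3.
531 hashes to 1; slot 1 is free → place at 1.
142 hashes to 2; slot 2 is free → place at 2.
787 hashes to 2; 2,3 taken → place at 4.
Table: [., 531, 142, 718, 787]

4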